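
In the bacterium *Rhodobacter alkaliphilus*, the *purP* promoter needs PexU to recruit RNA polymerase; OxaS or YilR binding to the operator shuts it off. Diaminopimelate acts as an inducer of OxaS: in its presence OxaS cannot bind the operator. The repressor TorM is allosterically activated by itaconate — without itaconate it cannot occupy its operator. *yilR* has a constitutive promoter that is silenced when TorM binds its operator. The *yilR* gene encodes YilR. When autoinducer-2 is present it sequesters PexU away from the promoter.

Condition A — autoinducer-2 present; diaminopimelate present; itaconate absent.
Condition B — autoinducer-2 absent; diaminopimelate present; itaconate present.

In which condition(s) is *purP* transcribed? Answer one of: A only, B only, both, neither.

Condition A:
Autoinducer-2 is present, so PexU is inactive.
Diaminopimelate is present, so OxaS is inactive.
Itaconate is absent, so TorM is inactive.
With no repressor bound, *yilR* is transcribed.
So YilR is produced and active.
With repressor YilR bound, *purP* is not transcribed.
→ *purP* is OFF in A.
Condition B:
Autoinducer-2 is absent, so PexU is active.
Diaminopimelate is present, so OxaS is inactive.
Itaconate is present, so TorM is active.
With repressor TorM bound, *yilR* is not transcribed.
So YilR is not produced.
No repressor is bound and PexU is active, so *purP* is transcribed.
→ *purP* is ON in B.

B only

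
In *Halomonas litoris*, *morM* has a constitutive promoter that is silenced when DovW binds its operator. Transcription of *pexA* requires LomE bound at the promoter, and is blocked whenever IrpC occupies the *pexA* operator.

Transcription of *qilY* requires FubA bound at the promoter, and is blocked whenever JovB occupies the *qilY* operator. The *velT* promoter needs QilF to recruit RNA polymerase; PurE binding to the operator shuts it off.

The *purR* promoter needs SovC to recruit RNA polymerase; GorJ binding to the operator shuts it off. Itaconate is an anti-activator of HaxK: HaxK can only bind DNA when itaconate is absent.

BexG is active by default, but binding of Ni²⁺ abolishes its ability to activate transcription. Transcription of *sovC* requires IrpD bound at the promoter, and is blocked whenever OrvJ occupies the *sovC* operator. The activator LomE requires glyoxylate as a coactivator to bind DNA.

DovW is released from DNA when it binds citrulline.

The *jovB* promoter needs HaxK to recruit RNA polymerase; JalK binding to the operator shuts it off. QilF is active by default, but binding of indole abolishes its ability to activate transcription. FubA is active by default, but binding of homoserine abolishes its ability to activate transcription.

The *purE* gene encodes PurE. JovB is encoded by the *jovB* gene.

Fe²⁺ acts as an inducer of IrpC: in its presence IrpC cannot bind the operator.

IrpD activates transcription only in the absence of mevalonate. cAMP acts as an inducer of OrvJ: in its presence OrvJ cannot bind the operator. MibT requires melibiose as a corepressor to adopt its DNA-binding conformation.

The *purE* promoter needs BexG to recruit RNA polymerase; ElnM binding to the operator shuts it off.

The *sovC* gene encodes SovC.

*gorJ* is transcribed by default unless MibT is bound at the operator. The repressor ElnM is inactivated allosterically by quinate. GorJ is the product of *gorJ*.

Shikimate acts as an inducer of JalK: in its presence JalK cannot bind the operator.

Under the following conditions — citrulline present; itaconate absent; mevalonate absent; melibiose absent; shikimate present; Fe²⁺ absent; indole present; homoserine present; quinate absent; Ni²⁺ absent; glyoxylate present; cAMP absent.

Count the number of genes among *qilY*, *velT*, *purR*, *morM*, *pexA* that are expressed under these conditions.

1

Shikimate is present, so JalK is inactive.
Itaconate is absent, so HaxK is active.
No repressor is bound and HaxK is active, so *jovB* is transcribed.
So JovB is produced and active.
Homoserine is present, so FubA is inactive.
With repressor JovB bound, *qilY* is not transcribed.
→ *qilY* is OFF.
Quinate is absent, so ElnM is active.
Ni²⁺ is absent, so BexG is active.
With repressor ElnM bound, *purE* is not transcribed.
So PurE is not produced.
Indole is present, so QilF is inactive.
Required activator QilF is absent, so *velT* is not transcribed.
→ *velT* is OFF.
cAMP is absent, so OrvJ is active.
Mevalonate is absent, so IrpD is active.
With repressor OrvJ bound, *sovC* is not transcribed.
So SovC is not produced.
Melibiose is absent, so MibT is inactive.
With no repressor bound, *gorJ* is transcribed.
So GorJ is produced and active.
With repressor GorJ bound, *purR* is not transcribed.
→ *purR* is OFF.
Citrulline is present, so DovW is inactive.
With no repressor bound, *morM* is transcribed.
→ *morM* is ON.
Glyoxylate is present, so LomE is active.
Fe²⁺ is absent, so IrpC is active.
With repressor IrpC bound, *pexA* is not transcribed.
→ *pexA* is OFF.
1 of the 5 genes is transcribed.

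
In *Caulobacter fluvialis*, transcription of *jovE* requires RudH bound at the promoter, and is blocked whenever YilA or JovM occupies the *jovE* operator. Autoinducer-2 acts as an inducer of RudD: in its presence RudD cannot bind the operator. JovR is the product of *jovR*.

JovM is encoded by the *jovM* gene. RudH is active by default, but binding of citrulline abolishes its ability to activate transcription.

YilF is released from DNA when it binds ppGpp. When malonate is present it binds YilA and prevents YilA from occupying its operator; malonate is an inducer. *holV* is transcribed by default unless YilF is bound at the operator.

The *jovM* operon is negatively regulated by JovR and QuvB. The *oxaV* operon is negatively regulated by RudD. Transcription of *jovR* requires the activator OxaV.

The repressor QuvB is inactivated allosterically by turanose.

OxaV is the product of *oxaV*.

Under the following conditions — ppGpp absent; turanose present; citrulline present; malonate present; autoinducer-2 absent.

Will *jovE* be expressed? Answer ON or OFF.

Malonate is present, so YilA is inactive.
Autoinducer-2 is absent, so RudD is active.
With repressor RudD bound, *oxaV* is not transcribed.
So OxaV is not produced.
Required activator OxaV is absent, so *jovR* is not transcribed.
So JovR is not produced.
Turanose is present, so QuvB is inactive.
With no repressor bound, *jovM* is transcribed.
So JovM is produced and active.
Citrulline is present, so RudH is inactive.
With repressor JovM bound, *jovE* is not transcribed.

OFF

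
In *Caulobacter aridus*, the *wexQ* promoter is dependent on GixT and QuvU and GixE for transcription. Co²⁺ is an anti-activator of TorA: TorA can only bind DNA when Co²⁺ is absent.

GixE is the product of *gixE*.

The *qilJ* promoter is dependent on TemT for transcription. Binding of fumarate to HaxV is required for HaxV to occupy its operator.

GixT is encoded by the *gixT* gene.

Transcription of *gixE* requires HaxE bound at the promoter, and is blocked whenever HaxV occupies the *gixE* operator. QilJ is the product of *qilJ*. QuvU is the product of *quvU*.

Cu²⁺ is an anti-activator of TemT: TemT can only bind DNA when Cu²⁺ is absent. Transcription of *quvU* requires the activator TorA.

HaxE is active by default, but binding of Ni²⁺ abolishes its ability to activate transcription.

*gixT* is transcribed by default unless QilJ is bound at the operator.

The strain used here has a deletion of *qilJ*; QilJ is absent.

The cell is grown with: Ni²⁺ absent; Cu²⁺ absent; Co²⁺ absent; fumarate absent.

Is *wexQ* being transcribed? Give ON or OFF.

ON

QilJ is non-functional in this strain, so it has no effect.
With no repressor bound, *gixT* is transcribed.
So GixT is produced and active.
Co²⁺ is absent, so TorA is active.
No repressor is bound and TorA is active, so *quvU* is transcribed.
So QuvU is produced and active.
Ni²⁺ is absent, so HaxE is active.
Fumarate is absent, so HaxV is inactive.
No repressor is bound and HaxE is active, so *gixE* is transcribed.
So GixE is produced and active.
No repressor is bound and GixT and QuvU and GixE are active, so *wexQ* is transcribed.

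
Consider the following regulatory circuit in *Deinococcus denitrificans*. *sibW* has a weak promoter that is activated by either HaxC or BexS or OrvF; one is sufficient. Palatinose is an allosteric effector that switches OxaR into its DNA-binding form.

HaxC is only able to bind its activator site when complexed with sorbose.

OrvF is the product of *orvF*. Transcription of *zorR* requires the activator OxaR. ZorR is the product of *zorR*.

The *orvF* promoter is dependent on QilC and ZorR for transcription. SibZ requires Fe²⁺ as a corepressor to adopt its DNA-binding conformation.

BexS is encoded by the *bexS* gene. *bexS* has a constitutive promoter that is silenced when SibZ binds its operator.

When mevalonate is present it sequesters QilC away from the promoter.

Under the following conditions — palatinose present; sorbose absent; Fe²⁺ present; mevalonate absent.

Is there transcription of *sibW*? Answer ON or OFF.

Sorbose is absent, so HaxC is inactive.
Fe²⁺ is present, so SibZ is active.
With repressor SibZ bound, *bexS* is not transcribed.
So BexS is not produced.
Mevalonate is absent, so QilC is active.
Palatinose is present, so OxaR is active.
No repressor is bound and OxaR is active, so *zorR* is transcribed.
So ZorR is produced and active.
No repressor is bound and QilC and ZorR are active, so *orvF* is transcribed.
So OrvF is produced and active.
Activator OrvF is present, so *sibW* is transcribed.

ON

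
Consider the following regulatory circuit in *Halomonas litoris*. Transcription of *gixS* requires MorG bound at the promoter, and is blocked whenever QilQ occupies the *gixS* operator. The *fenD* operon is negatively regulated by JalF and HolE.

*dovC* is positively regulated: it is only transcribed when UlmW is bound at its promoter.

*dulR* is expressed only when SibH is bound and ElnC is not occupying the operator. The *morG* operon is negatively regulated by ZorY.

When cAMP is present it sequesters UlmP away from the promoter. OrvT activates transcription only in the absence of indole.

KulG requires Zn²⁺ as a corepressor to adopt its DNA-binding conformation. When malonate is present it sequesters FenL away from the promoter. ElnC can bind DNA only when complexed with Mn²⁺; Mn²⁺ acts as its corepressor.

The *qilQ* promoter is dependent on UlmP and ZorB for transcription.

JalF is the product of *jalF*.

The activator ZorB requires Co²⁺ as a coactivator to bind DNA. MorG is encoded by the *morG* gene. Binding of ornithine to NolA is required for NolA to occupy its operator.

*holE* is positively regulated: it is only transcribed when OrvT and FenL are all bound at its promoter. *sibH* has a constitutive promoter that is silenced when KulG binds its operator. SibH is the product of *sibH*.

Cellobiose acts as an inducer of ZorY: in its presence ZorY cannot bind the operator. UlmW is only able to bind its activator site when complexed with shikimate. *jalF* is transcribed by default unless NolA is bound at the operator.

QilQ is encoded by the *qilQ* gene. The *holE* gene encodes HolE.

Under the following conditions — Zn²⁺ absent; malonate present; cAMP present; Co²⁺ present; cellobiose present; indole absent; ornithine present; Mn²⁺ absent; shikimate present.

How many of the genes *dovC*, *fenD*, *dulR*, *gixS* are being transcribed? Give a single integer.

4

Shikimate is present, so UlmW is active.
No repressor is bound and UlmW is active, so *dovC* is transcribed.
→ *dovC* is ON.
Ornithine is present, so NolA is active.
With repressor NolA bound, *jalF* is not transcribed.
So JalF is not produced.
Indole is absent, so OrvT is active.
Malonate is present, so FenL is inactive.
Required activator FenL is absent, so *holE* is not transcribed.
So HolE is not produced.
With no repressor bound, *fenD* is transcribed.
→ *fenD* is ON.
Zn²⁺ is absent, so KulG is inactive.
With no repressor bound, *sibH* is transcribed.
So SibH is produced and active.
Mn²⁺ is absent, so ElnC is inactive.
No repressor is bound and SibH is active, so *dulR* is transcribed.
→ *dulR* is ON.
cAMP is present, so UlmP is inactive.
Co²⁺ is present, so ZorB is active.
Required activator UlmP is absent, so *qilQ* is not transcribed.
So QilQ is not produced.
Cellobiose is present, so ZorY is inactive.
With no repressor bound, *morG* is transcribed.
So MorG is produced and active.
No repressor is bound and MorG is active, so *gixS* is transcribed.
→ *gixS* is ON.
4 of the 4 genes are transcribed.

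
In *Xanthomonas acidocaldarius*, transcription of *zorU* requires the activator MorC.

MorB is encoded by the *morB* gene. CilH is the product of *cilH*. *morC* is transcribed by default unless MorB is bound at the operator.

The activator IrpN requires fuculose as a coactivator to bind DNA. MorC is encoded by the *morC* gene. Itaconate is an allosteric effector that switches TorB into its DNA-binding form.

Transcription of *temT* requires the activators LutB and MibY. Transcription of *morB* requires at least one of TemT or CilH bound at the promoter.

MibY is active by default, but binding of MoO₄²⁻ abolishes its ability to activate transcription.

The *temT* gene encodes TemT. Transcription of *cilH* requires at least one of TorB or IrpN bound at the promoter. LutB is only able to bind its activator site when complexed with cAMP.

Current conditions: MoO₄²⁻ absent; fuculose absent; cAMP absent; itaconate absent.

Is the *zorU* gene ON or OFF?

cAMP is absent, so LutB is inactive.
MoO₄²⁻ is absent, so MibY is active.
Required activator LutB is absent, so *temT* is not transcribed.
So TemT is not produced.
Itaconate is absent, so TorB is inactive.
Fuculose is absent, so IrpN is inactive.
No activator is available at the *cilH* promoter, so *cilH* is not transcribed.
So CilH is not produced.
No activator is available at the *morB* promoter, so *morB* is not transcribed.
So MorB is not produced.
With no repressor bound, *morC* is transcribed.
So MorC is produced and active.
No repressor is bound and MorC is active, so *zorU* is transcribed.

ON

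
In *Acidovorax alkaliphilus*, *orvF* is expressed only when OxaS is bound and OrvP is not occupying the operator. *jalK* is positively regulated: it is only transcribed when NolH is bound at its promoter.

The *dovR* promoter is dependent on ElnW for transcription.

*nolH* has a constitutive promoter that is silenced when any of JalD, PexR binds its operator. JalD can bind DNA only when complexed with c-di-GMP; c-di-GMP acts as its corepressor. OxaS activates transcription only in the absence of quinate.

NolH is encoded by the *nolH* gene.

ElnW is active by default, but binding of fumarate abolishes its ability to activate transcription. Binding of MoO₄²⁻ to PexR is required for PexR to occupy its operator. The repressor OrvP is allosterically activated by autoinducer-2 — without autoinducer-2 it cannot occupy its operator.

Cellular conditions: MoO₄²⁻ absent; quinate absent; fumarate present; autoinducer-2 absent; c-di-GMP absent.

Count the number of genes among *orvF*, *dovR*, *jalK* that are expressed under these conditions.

2

Quinate is absent, so OxaS is active.
Autoinducer-2 is absent, so OrvP is inactive.
No repressor is bound and OxaS is active, so *orvF* is transcribed.
→ *orvF* is ON.
Fumarate is present, so ElnW is inactive.
Required activator ElnW is absent, so *dovR* is not transcribed.
→ *dovR* is OFF.
c-di-GMP is absent, so JalD is inactive.
MoO₄²⁻ is absent, so PexR is inactive.
With no repressor bound, *nolH* is transcribed.
So NolH is produced and active.
No repressor is bound and NolH is active, so *jalK* is transcribed.
→ *jalK* is ON.
2 of the 3 genes are transcribed.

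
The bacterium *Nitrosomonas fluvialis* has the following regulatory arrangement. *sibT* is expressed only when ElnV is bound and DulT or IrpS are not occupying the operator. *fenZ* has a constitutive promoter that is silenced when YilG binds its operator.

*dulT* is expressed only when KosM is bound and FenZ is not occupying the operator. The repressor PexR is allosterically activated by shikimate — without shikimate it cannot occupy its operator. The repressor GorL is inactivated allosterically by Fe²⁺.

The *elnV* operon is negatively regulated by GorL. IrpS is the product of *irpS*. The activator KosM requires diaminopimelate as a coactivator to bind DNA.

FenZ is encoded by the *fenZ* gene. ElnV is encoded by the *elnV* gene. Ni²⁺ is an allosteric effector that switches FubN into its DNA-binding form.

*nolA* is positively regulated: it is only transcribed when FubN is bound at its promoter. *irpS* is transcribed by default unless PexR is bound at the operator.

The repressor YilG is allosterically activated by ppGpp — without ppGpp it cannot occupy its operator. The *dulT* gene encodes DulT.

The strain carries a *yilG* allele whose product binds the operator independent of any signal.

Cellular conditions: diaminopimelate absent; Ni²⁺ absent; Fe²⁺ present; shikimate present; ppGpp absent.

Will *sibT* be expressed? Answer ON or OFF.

ON

Fe²⁺ is present, so GorL is inactive.
With no repressor bound, *elnV* is transcribed.
So ElnV is produced and active.
Diaminopimelate is absent, so KosM is inactive.
YilG is constitutively active in this strain.
With repressor YilG bound, *fenZ* is not transcribed.
So FenZ is not produced.
Required activator KosM is absent, so *dulT* is not transcribed.
So DulT is not produced.
Shikimate is present, so PexR is active.
With repressor PexR bound, *irpS* is not transcribed.
So IrpS is not produced.
No repressor is bound and ElnV is active, so *sibT* is transcribed.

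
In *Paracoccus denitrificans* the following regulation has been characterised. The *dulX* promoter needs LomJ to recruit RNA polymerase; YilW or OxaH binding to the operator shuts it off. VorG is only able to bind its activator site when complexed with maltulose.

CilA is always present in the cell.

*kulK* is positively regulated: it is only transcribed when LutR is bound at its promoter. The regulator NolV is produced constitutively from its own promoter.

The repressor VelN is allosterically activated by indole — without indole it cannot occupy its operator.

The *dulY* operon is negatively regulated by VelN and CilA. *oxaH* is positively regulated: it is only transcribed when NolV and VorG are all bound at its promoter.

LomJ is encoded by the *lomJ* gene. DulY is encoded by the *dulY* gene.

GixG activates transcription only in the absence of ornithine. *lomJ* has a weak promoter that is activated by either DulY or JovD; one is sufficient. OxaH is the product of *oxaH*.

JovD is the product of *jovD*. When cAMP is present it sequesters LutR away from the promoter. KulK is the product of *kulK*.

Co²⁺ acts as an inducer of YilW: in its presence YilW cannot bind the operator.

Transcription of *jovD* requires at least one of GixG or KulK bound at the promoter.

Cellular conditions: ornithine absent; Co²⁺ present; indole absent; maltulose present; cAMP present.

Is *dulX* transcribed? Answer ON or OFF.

Indole is absent, so VelN is inactive.
CilA is produced constitutively and is active.
With repressor CilA bound, *dulY* is not transcribed.
So DulY is not produced.
Ornithine is absent, so GixG is active.
cAMP is present, so LutR is inactive.
Required activator LutR is absent, so *kulK* is not transcribed.
So KulK is not produced.
Activator GixG is present, so *jovD* is transcribed.
So JovD is produced and active.
Activator JovD is present, so *lomJ* is transcribed.
So LomJ is produced and active.
Co²⁺ is present, so YilW is inactive.
NolV is produced constitutively and is active.
Maltulose is present, so VorG is active.
No repressor is bound and NolV and VorG are active, so *oxaH* is transcribed.
So OxaH is produced and active.
With repressor OxaH bound, *dulX* is not transcribed.

OFF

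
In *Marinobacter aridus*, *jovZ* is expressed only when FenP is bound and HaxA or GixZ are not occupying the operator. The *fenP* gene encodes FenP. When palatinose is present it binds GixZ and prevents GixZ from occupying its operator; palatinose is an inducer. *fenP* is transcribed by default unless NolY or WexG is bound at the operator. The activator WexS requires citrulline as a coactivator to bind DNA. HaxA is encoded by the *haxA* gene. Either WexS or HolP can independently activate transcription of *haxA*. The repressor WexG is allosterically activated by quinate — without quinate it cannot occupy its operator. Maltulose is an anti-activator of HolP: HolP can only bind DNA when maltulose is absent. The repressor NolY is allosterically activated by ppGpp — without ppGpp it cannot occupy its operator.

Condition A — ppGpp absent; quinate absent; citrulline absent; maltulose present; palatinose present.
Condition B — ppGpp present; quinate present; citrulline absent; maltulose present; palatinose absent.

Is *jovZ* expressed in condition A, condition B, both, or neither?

A only

Condition A:
ppGpp is absent, so NolY is inactive.
Quinate is absent, so WexG is inactive.
With no repressor bound, *fenP* is transcribed.
So FenP is produced and active.
Citrulline is absent, so WexS is inactive.
Maltulose is present, so HolP is inactive.
No activator is available at the *haxA* promoter, so *haxA* is not transcribed.
So HaxA is not produced.
Palatinose is present, so GixZ is inactive.
No repressor is bound and FenP is active, so *jovZ* is transcribed.
→ *jovZ* is ON in A.
Condition B:
ppGpp is present, so NolY is active.
Quinate is present, so WexG is active.
With repressor NolY bound, *fenP* is not transcribed.
So FenP is not produced.
Citrulline is absent, so WexS is inactive.
Maltulose is present, so HolP is inactive.
No activator is available at the *haxA* promoter, so *haxA* is not transcribed.
So HaxA is not produced.
Palatinose is absent, so GixZ is active.
With repressor GixZ bound, *jovZ* is not transcribed.
→ *jovZ* is OFF in B.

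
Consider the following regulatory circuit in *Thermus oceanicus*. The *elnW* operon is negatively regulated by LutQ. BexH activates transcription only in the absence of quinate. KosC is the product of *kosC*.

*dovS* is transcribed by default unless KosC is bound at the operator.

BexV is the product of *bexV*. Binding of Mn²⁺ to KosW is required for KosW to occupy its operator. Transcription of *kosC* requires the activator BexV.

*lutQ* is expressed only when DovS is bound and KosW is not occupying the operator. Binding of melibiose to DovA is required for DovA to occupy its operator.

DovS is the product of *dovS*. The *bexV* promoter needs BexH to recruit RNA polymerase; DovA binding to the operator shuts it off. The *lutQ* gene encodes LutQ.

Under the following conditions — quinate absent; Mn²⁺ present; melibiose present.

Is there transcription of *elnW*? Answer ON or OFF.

Quinate is absent, so BexH is active.
Melibiose is present, so DovA is active.
With repressor DovA bound, *bexV* is not transcribed.
So BexV is not produced.
Required activator BexV is absent, so *kosC* is not transcribed.
So KosC is not produced.
With no repressor bound, *dovS* is transcribed.
So DovS is produced and active.
Mn²⁺ is present, so KosW is active.
With repressor KosW bound, *lutQ* is not transcribed.
So LutQ is not produced.
With no repressor bound, *elnW* is transcribed.

ON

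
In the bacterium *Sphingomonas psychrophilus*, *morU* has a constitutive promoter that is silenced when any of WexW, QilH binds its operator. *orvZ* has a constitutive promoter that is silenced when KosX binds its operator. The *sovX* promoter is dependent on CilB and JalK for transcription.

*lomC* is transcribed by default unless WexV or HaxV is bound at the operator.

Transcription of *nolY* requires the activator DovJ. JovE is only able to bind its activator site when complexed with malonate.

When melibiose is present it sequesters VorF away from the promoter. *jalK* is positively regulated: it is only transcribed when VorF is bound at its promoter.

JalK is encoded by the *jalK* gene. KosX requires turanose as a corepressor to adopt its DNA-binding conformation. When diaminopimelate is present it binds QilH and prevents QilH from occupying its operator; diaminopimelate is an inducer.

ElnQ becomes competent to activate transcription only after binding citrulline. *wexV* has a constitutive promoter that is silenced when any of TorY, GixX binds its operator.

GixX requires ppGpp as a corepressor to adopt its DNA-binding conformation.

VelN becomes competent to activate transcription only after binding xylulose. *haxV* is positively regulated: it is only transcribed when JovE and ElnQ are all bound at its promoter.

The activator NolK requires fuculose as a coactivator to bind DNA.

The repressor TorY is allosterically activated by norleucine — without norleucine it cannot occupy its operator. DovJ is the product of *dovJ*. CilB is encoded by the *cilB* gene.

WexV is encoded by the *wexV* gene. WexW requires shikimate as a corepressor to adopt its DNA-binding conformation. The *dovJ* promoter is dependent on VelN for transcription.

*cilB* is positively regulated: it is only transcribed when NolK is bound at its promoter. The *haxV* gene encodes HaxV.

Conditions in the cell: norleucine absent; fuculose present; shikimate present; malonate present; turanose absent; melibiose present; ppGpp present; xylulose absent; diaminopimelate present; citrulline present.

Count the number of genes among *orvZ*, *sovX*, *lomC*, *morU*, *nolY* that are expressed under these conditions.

1

Turanose is absent, so KosX is inactive.
With no repressor bound, *orvZ* is transcribed.
→ *orvZ* is ON.
Fuculose is present, so NolK is active.
No repressor is bound and NolK is active, so *cilB* is transcribed.
So CilB is produced and active.
Melibiose is present, so VorF is inactive.
Required activator VorF is absent, so *jalK* is not transcribed.
So JalK is not produced.
Required activator JalK is absent, so *sovX* is not transcribed.
→ *sovX* is OFF.
Norleucine is absent, so TorY is inactive.
ppGpp is present, so GixX is active.
With repressor GixX bound, *wexV* is not transcribed.
So WexV is not produced.
Malonate is present, so JovE is active.
Citrulline is present, so ElnQ is active.
No repressor is bound and JovE and ElnQ are active, so *haxV* is transcribed.
So HaxV is produced and active.
With repressor HaxV bound, *lomC* is not transcribed.
→ *lomC* is OFF.
Shikimate is present, so WexW is active.
Diaminopimelate is present, so QilH is inactive.
With repressor WexW bound, *morU* is not transcribed.
→ *morU* is OFF.
Xylulose is absent, so VelN is inactive.
Required activator VelN is absent, so *dovJ* is not transcribed.
So DovJ is not produced.
Required activator DovJ is absent, so *nolY* is not transcribed.
→ *nolY* is OFF.
1 of the 5 genes is transcribed.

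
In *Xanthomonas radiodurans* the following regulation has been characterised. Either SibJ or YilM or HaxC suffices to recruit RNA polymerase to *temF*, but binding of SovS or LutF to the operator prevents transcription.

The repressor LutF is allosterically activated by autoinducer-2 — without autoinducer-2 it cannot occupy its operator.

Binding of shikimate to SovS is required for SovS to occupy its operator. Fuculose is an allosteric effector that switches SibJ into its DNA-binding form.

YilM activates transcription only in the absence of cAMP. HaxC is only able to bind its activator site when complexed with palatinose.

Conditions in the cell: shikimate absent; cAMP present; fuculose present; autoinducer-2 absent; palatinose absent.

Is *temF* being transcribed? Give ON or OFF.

Fuculose is present, so SibJ is active.
Shikimate is absent, so SovS is inactive.
cAMP is present, so YilM is inactive.
Autoinducer-2 is absent, so LutF is inactive.
Palatinose is absent, so HaxC is inactive.
Activator SibJ is present, so *temF* is transcribed.

ON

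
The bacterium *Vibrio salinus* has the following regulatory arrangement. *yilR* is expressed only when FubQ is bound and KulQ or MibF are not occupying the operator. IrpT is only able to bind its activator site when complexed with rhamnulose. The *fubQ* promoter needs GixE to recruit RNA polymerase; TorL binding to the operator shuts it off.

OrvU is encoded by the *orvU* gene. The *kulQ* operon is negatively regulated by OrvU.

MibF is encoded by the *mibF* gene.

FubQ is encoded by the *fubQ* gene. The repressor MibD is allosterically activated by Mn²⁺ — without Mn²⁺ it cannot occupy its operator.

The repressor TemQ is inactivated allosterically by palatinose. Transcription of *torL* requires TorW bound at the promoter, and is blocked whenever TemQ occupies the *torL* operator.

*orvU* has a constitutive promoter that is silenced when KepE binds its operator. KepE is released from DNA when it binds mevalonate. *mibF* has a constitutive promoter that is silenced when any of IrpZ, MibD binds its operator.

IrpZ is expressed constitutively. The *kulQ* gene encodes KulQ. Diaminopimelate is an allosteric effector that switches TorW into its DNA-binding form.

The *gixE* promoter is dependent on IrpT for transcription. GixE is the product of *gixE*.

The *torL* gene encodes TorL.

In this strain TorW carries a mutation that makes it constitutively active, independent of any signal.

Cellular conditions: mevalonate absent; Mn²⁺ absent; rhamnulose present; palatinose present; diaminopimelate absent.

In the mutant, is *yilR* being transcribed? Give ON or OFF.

Mevalonate is absent, so KepE is active.
With repressor KepE bound, *orvU* is not transcribed.
So OrvU is not produced.
With no repressor bound, *kulQ* is transcribed.
So KulQ is produced and active.
IrpZ is produced constitutively and is active.
Mn²⁺ is absent, so MibD is inactive.
With repressor IrpZ bound, *mibF* is not transcribed.
So MibF is not produced.
TorW is constitutively active in this strain.
Palatinose is present, so TemQ is inactive.
No repressor is bound and TorW is active, so *torL* is transcribed.
So TorL is produced and active.
Rhamnulose is present, so IrpT is active.
No repressor is bound and IrpT is active, so *gixE* is transcribed.
So GixE is produced and active.
With repressor TorL bound, *fubQ* is not transcribed.
So FubQ is not produced.
With repressor KulQ bound, *yilR* is not transcribed.

OFF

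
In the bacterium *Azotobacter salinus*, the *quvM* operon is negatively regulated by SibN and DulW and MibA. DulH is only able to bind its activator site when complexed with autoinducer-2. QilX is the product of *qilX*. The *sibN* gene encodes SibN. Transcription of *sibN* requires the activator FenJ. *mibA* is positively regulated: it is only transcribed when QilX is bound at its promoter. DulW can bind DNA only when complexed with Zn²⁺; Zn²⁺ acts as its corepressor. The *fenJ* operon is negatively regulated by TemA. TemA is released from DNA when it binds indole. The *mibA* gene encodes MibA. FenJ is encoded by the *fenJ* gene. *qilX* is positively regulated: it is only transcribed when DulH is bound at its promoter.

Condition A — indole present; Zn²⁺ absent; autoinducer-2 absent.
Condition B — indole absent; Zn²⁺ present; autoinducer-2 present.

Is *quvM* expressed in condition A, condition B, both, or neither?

Condition A:
Indole is present, so TemA is inactive.
With no repressor bound, *fenJ* is transcribed.
So FenJ is produced and active.
No repressor is bound and FenJ is active, so *sibN* is transcribed.
So SibN is produced and active.
Zn²⁺ is absent, so DulW is inactive.
Autoinducer-2 is absent, so DulH is inactive.
Required activator DulH is absent, so *qilX* is not transcribed.
So QilX is not produced.
Required activator QilX is absent, so *mibA* is not transcribed.
So MibA is not produced.
With repressor SibN bound, *quvM* is not transcribed.
→ *quvM* is OFF in A.
Condition B:
Indole is absent, so TemA is active.
With repressor TemA bound, *fenJ* is not transcribed.
So FenJ is not produced.
Required activator FenJ is absent, so *sibN* is not transcribed.
So SibN is not produced.
Zn²⁺ is present, so DulW is active.
Autoinducer-2 is present, so DulH is active.
No repressor is bound and DulH is active, so *qilX* is transcribed.
So QilX is produced and active.
No repressor is bound and QilX is active, so *mibA* is transcribed.
So MibA is produced and active.
With repressor DulW bound, *quvM* is not transcribed.
→ *quvM* is OFF in B.

neither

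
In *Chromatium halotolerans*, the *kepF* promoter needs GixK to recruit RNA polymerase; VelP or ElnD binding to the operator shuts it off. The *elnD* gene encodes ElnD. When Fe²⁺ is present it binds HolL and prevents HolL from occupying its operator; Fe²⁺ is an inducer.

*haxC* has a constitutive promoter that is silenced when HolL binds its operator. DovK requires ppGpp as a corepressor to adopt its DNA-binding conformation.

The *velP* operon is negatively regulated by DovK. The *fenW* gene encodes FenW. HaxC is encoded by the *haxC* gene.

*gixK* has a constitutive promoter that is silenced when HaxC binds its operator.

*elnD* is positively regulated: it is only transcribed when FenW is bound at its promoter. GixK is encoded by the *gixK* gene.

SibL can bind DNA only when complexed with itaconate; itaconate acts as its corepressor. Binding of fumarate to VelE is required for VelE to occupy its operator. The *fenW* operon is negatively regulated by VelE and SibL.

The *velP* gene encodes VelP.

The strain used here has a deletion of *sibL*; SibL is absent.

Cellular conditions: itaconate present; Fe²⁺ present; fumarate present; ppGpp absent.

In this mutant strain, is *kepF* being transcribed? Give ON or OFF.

OFF

ppGpp is absent, so DovK is inactive.
With no repressor bound, *velP* is transcribed.
So VelP is produced and active.
Fumarate is present, so VelE is active.
SibL is non-functional in this strain, so it has no effect.
With repressor VelE bound, *fenW* is not transcribed.
So FenW is not produced.
Required activator FenW is absent, so *elnD* is not transcribed.
So ElnD is not produced.
Fe²⁺ is present, so HolL is inactive.
With no repressor bound, *haxC* is transcribed.
So HaxC is produced and active.
With repressor HaxC bound, *gixK* is not transcribed.
So GixK is not produced.
With repressor VelP bound, *kepF* is not transcribed.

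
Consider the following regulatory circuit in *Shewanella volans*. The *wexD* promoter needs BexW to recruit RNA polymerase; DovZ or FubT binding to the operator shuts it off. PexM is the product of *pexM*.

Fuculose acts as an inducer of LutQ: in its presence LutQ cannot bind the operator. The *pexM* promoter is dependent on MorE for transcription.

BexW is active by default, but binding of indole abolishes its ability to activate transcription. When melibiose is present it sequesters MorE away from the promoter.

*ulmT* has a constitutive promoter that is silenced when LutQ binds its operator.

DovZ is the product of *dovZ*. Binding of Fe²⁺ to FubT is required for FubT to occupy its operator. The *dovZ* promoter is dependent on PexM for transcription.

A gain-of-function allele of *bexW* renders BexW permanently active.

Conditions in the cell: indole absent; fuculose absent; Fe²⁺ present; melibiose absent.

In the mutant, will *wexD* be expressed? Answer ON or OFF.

OFF

Melibiose is absent, so MorE is active.
No repressor is bound and MorE is active, so *pexM* is transcribed.
So PexM is produced and active.
No repressor is bound and PexM is active, so *dovZ* is transcribed.
So DovZ is produced and active.
BexW is constitutively active in this strain.
Fe²⁺ is present, so FubT is active.
With repressor DovZ bound, *wexD* is not transcribed.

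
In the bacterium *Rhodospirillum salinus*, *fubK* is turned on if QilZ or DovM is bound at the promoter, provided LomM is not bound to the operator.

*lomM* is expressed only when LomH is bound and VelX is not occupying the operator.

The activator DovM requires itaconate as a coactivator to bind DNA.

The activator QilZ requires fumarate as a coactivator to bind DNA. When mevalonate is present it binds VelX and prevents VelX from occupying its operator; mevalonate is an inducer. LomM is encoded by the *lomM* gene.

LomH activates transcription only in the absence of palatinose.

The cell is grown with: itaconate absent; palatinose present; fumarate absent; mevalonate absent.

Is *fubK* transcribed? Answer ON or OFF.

Fumarate is absent, so QilZ is inactive.
Itaconate is absent, so DovM is inactive.
Mevalonate is absent, so VelX is active.
Palatinose is present, so LomH is inactive.
With repressor VelX bound, *lomM* is not transcribed.
So LomM is not produced.
No activator is available at the *fubK* promoter, so *fubK* is not transcribed.

OFF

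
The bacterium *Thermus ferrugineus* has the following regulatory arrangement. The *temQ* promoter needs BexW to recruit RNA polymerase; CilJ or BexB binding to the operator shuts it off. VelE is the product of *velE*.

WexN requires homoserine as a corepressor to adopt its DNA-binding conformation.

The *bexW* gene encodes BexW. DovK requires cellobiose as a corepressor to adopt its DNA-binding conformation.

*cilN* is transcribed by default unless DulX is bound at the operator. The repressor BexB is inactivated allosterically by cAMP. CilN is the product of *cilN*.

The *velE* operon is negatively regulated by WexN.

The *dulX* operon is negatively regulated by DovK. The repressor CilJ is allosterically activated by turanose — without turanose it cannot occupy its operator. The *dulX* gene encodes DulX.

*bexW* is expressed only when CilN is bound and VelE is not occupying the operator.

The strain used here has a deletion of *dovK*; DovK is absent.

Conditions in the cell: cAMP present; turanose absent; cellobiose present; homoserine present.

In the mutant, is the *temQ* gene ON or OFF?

Turanose is absent, so CilJ is inactive.
Homoserine is present, so WexN is active.
With repressor WexN bound, *velE* is not transcribed.
So VelE is not produced.
DovK is non-functional in this strain, so it has no effect.
With no repressor bound, *dulX* is transcribed.
So DulX is produced and active.
With repressor DulX bound, *cilN* is not transcribed.
So CilN is not produced.
Required activator CilN is absent, so *bexW* is not transcribed.
So BexW is not produced.
cAMP is present, so BexB is inactive.
Required activator BexW is absent, so *temQ* is not transcribed.

OFF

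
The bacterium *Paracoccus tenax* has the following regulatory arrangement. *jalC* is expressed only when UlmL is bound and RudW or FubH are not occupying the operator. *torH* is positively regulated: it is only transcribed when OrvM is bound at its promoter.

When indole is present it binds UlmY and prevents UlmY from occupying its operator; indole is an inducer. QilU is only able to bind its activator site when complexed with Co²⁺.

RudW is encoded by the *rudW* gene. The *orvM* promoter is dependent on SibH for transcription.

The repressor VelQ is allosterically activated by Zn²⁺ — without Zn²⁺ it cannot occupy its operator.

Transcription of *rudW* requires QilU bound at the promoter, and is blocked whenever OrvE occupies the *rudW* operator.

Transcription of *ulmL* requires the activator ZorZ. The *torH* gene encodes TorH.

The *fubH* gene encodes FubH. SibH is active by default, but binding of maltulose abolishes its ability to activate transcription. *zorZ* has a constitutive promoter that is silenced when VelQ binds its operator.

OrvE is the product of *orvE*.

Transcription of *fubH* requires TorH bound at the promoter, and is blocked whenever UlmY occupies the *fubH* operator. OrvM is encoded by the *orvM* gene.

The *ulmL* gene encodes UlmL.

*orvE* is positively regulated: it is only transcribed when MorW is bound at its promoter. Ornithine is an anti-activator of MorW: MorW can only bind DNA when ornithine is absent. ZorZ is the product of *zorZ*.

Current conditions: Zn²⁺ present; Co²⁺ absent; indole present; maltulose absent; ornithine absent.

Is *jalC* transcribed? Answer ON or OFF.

Ornithine is absent, so MorW is active.
No repressor is bound and MorW is active, so *orvE* is transcribed.
So OrvE is produced and active.
Co²⁺ is absent, so QilU is inactive.
With repressor OrvE bound, *rudW* is not transcribed.
So RudW is not produced.
Zn²⁺ is present, so VelQ is active.
With repressor VelQ bound, *zorZ* is not transcribed.
So ZorZ is not produced.
Required activator ZorZ is absent, so *ulmL* is not transcribed.
So UlmL is not produced.
Maltulose is absent, so SibH is active.
No repressor is bound and SibH is active, so *orvM* is transcribed.
So OrvM is produced and active.
No repressor is bound and OrvM is active, so *torH* is transcribed.
So TorH is produced and active.
Indole is present, so UlmY is inactive.
No repressor is bound and TorH is active, so *fubH* is transcribed.
So FubH is produced and active.
With repressor FubH bound, *jalC* is not transcribed.

OFF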